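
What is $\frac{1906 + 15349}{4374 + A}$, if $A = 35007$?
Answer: $\frac{17255}{39381} \approx 0.43816$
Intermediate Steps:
$\frac{1906 + 15349}{4374 + A} = \frac{1906 + 15349}{4374 + 35007} = \frac{17255}{39381}$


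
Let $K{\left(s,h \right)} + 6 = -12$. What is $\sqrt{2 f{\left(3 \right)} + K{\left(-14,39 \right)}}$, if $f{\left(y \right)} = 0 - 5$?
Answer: $2 i \sqrt{7} \approx 5.2915 i$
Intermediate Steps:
$K{\left(s,h \right)} = -18$ ($K{\left(s,h \right)} = -6 - 12 = -18$)
$f{\left(y \right)} = -5$ ($f{\left(y \right)} = 0 - 5 = -5$)
$\sqrt{2 f{\left(3 \right)} + K{\left(-14,39 \right)}} = \sqrt{2 \left(-5\right) - 18} = \sqrt{-10 - 18} = \sqrt{-28} = 2 i \sqrt{7}$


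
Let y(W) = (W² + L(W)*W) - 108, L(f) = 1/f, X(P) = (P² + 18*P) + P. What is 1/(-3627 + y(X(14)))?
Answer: 1/209710 ≈ 4.7685e-6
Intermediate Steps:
X(P) = P² + 19*P
y(W) = -107 + W² (y(W) = (W² + W/W) - 108 = (W² + 1) - 108 = (1 + W²) - 108 = -107 + W²)
1/(-3627 + y(X(14))) = 1/(-3627 + (-107 + (14*(19 + 14))²)) = 1/(-3627 + (-107 + (14*33)²)) = 1/(-3627 + (-107 + 462²)) = 1/(-3627 + (-107 + 213444)) = 1/(-3627 + 213337) = 1/209710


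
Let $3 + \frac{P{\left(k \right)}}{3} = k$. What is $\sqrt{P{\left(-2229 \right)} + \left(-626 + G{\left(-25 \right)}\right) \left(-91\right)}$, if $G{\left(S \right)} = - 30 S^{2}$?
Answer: $2 \sqrt{439130} \approx 1325.3$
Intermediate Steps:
$P{\left(k \right)} = -9 + 3 k$
$\sqrt{P{\left(-2229 \right)} + \left(-626 + G{\left(-25 \right)}\right) \left(-91\right)} = \sqrt{\left(-9 + 3 \left(-2229\right)\right) + \left(-626 - 30 \left(-25\right)^{2}\right) \left(-91\right)} = \sqrt{\left(-9 - 6687\right) + \left(-626 - 18750\right) \left(-91\right)} = \sqrt{-6696 + \left(-626 - 18750\right) \left(-91\right)} = \sqrt{-6696 - -1763216} = \sqrt{-6696 + 1763216} = \sqrt{1756520} = 2 \sqrt{439130}$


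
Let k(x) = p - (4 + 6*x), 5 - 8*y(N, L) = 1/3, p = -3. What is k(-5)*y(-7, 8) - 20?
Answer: -79/12 ≈ -6.5833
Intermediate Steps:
y(N, L) = 7/12 (y(N, L) = 5/8 - 1/8/3 = 5/8 - 1/8*1/3 = 5/8 - 1/24 = 7/12)
k(x) = -7 - 6*x (k(x) = -3 - (4 + 6*x) = -3 + (-4 - 6*x) = -7 - 6*x)
k(-5)*y(-7, 8) - 20 = (-7 - 6*(-5))*(7/12) - 20 = (-7 + 30)*(7/12) - 20 = 23*(7/12) - 20 = 161/12 - 20 = -79/12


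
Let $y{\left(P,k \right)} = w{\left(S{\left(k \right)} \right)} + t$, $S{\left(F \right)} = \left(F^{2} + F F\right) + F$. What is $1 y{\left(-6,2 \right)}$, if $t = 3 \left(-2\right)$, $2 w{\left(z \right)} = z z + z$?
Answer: $49$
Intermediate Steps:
$S{\left(F \right)} = F + 2 F^{2}$ ($S{\left(F \right)} = \left(F^{2} + F^{2}\right) + F = 2 F^{2} + F = F + 2 F^{2}$)
$w{\left(z \right)} = \frac{z}{2} + \frac{z^{2}}{2}$ ($w{\left(z \right)} = \frac{z z + z}{2} = \frac{z^{2} + z}{2} = \frac{z + z^{2}}{2} = \frac{z}{2} + \frac{z^{2}}{2}$)
$t = -6$
$y{\left(P,k \right)} = -6 + \frac{k \left(1 + 2 k\right) \left(1 + k \left(1 + 2 k\right)\right)}{2}$ ($y{\left(P,k \right)} = \frac{k \left(1 + 2 k\right) \left(1 + k \left(1 + 2 k\right)\right)}{2} - 6 = -6 + \frac{k \left(1 + 2 k\right) \left(1 + k \left(1 + 2 k\right)\right)}{2}$)
$1 y{\left(-6,2 \right)} = 1 \left(-6 + \frac{1}{2} \cdot 2 \left(1 + 2 \cdot 2\right) \left(1 + 2 \left(1 + 2 \cdot 2\right)\right)\right) = 1 \left(-6 + \frac{1}{2} \cdot 2 \left(1 + 4\right) \left(1 + 2 \left(1 + 4\right)\right)\right) = 1 \left(-6 + \frac{1}{2} \cdot 2 \cdot 5 \left(1 + 2 \cdot 5\right)\right) = 1 \left(-6 + \frac{1}{2} \cdot 2 \cdot 5 \left(1 + 10\right)\right) = 1 \left(-6 + \frac{1}{2} \cdot 2 \cdot 5 \cdot 11\right) = 1 \left(-6 + 55\right) = 1 \cdot 49 = 49$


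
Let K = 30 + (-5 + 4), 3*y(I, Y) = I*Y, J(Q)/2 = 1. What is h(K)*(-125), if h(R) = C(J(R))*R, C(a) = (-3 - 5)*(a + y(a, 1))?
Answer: 232000/3 ≈ 77333.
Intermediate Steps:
J(Q) = 2 (J(Q) = 2*1 = 2)
y(I, Y) = I*Y/3 (y(I, Y) = (I*Y)/3 = I*Y/3)
C(a) = -32*a/3 (C(a) = (-3 - 5)*(a + (⅓)*a*1) = -8*(a + a/3) = -32*a/3)
K = 29 (K = 30 - 1 = 29)
h(R) = -64*R/3 (h(R) = (-32/3*2)*R = -64*R/3)
h(K)*(-125) = -64/3*29*(-125) = -1856/3*(-125) = 232000/3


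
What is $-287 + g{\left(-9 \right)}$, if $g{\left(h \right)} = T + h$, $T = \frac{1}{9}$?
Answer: $- \frac{2663}{9} \approx -295.89$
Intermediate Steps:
$T = \frac{1}{9} \approx 0.11111$
$g{\left(h \right)} = \frac{1}{9} + h$
$-287 + g{\left(-9 \right)} = -287 + \left(\frac{1}{9} - 9\right) = -287 - \frac{80}{9} = - \frac{2663}{9}$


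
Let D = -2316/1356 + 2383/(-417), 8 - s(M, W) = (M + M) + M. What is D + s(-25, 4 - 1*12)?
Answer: 3561283/47121 ≈ 75.577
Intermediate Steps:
s(M, W) = 8 - 3*M (s(M, W) = 8 - ((M + M) + M) = 8 - (2*M + M) = 8 - 3*M)
D = -349760/47121 (D = -2316*1/1356 + 2383*(-1/417) = -193/113 - 2383/417 = -349760/47121 ≈ -7.4226)
D + s(-25, 4 - 1*12) = -349760/47121 + (8 - 3*(-25)) = -349760/47121 + (8 + 75) = -349760/47121 + 83 = 3561283/47121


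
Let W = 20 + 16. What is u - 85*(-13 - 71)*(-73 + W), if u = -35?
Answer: -264215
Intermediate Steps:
W = 36
u - 85*(-13 - 71)*(-73 + W) = -35 - 85*(-13 - 71)*(-73 + 36) = -35 - (-7140)*(-37) = -35 - 85*3108 = -35 - 264180 = -264215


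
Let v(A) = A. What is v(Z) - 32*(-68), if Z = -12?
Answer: 2164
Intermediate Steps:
v(Z) - 32*(-68) = -12 - 32*(-68) = -12 + 2176 = 2164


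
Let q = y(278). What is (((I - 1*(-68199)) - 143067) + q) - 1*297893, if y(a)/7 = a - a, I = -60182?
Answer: -432943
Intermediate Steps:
y(a) = 0 (y(a) = 7*(a - a) = 7*0 = 0)
q = 0
(((I - 1*(-68199)) - 143067) + q) - 1*297893 = (((-60182 - 1*(-68199)) - 143067) + 0) - 1*297893 = (((-60182 + 68199) - 143067) + 0) - 297893 = ((8017 - 143067) + 0) - 297893 = (-135050 + 0) - 297893 = -135050 - 297893 = -432943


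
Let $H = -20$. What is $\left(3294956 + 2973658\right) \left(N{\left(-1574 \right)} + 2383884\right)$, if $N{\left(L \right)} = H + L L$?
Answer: $30473863982760$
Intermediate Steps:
$N{\left(L \right)} = -20 + L^{2}$ ($N{\left(L \right)} = -20 + L L = -20 + L^{2}$)
$\left(3294956 + 2973658\right) \left(N{\left(-1574 \right)} + 2383884\right) = \left(3294956 + 2973658\right) \left(\left(-20 + \left(-1574\right)^{2}\right) + 2383884\right) = 6268614 \left(\left(-20 + 2477476\right) + 2383884\right) = 6268614 \left(2477456 + 2383884\right) = 6268614 \cdot 4861340 = 30473863982760$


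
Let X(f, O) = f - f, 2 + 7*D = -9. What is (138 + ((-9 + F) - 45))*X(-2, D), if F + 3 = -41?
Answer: 0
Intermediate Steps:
D = -11/7 (D = -2/7 + (⅐)*(-9) = -2/7 - 9/7 = -11/7 ≈ -1.5714)
F = -44 (F = -3 - 41 = -44)
X(f, O) = 0
(138 + ((-9 + F) - 45))*X(-2, D) = (138 + ((-9 - 44) - 45))*0 = (138 + (-53 - 45))*0 = (138 - 98)*0 = 40*0 = 0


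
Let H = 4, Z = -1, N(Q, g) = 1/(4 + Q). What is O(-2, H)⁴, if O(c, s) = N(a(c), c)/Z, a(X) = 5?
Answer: 1/6561 ≈ 0.00015242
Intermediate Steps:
O(c, s) = -⅑ (O(c, s) = 1/((4 + 5)*(-1)) = -1/9 = (⅑)*(-1) = -⅑)
O(-2, H)⁴ = (-⅑)⁴ = 1/6561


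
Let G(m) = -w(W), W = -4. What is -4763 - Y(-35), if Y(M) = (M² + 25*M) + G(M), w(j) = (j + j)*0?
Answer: -5113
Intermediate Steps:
w(j) = 0 (w(j) = (2*j)*0 = 0)
G(m) = 0 (G(m) = -1*0 = 0)
Y(M) = M² + 25*M (Y(M) = (M² + 25*M) + 0 = M² + 25*M)
-4763 - Y(-35) = -4763 - (-35)*(25 - 35) = -4763 - (-35)*(-10) = -4763 - 1*350 = -4763 - 350 = -5113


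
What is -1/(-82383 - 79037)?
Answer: 1/161420 ≈ 6.1950e-6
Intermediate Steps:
-1/(-82383 - 79037) = -1/(-161420) = -1*(-1/161420) = 1/161420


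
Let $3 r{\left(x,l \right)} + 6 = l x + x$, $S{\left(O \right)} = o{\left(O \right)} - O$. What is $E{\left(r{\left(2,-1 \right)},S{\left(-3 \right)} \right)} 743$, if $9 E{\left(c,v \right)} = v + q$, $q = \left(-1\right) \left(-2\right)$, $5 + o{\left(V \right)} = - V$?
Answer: $\frac{743}{3} \approx 247.67$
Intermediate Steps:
$o{\left(V \right)} = -5 - V$
$S{\left(O \right)} = -5 - 2 O$ ($S{\left(O \right)} = \left(-5 - O\right) - O = -5 - 2 O$)
$q = 2$
$r{\left(x,l \right)} = -2 + \frac{x}{3} + \frac{l x}{3}$ ($r{\left(x,l \right)} = -2 + \frac{l x + x}{3} = -2 + \frac{x + l x}{3} = -2 + \left(\frac{x}{3} + \frac{l x}{3}\right) = -2 + \frac{x}{3} + \frac{l x}{3}$)
$E{\left(c,v \right)} = \frac{2}{9} + \frac{v}{9}$ ($E{\left(c,v \right)} = \frac{v + 2}{9} = \frac{2 + v}{9} = \frac{2}{9} + \frac{v}{9}$)
$E{\left(r{\left(2,-1 \right)},S{\left(-3 \right)} \right)} 743 = \left(\frac{2}{9} + \frac{-5 - -6}{9}\right) 743 = \left(\frac{2}{9} + \frac{-5 + 6}{9}\right) 743 = \left(\frac{2}{9} + \frac{1}{9} \cdot 1\right) 743 = \left(\frac{2}{9} + \frac{1}{9}\right) 743 = \frac{1}{3} \cdot 743 = \frac{743}{3}$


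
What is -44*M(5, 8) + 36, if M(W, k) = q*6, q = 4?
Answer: -1020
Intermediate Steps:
M(W, k) = 24 (M(W, k) = 4*6 = 24)
-44*M(5, 8) + 36 = -44*24 + 36 = -1056 + 36 = -1020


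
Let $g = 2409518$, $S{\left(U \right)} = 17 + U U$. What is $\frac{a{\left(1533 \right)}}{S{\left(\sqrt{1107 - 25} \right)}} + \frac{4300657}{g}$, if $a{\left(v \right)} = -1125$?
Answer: $\frac{2015714293}{2648060282} \approx 0.7612$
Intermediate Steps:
$S{\left(U \right)} = 17 + U^{2}$
$\frac{a{\left(1533 \right)}}{S{\left(\sqrt{1107 - 25} \right)}} + \frac{4300657}{g} = - \frac{1125}{17 + \left(\sqrt{1107 - 25}\right)^{2}} + \frac{4300657}{2409518} = - \frac{1125}{17 + \left(\sqrt{1082}\right)^{2}} + 4300657 \cdot \frac{1}{2409518} = - \frac{1125}{17 + 1082} + \frac{4300657}{2409518} = - \frac{1125}{1099} + \frac{4300657}{2409518} = \frac{2015714293}{2648060282}$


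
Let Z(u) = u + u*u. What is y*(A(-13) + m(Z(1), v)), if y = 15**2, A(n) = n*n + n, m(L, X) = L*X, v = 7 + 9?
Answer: 42300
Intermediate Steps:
Z(u) = u + u**2
v = 16
A(n) = n + n**2 (A(n) = n**2 + n = n + n**2)
y = 225
y*(A(-13) + m(Z(1), v)) = 225*(-13*(1 - 13) + (1*(1 + 1))*16) = 225*(-13*(-12) + (1*2)*16) = 225*(156 + 2*16) = 225*(156 + 32) = 225*188 = 42300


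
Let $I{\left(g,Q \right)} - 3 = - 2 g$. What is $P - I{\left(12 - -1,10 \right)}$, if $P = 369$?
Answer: $392$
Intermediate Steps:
$I{\left(g,Q \right)} = 3 - 2 g$
$P - I{\left(12 - -1,10 \right)} = 369 - \left(3 - 2 \left(12 - -1\right)\right) = 369 - \left(3 - 2 \left(12 + 1\right)\right) = 369 - \left(3 - 26\right) = 369 - -23 = 369 + 23 = 392$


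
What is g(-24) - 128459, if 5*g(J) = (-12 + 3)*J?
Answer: -642079/5 ≈ -1.2842e+5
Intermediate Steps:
g(J) = -9*J/5 (g(J) = ((-12 + 3)*J)/5 = (-9*J)/5 = -9*J/5)
g(-24) - 128459 = -9/5*(-24) - 128459 = 216/5 - 128459 = -642079/5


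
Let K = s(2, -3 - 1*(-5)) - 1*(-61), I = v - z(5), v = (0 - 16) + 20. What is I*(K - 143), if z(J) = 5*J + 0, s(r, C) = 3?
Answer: 1659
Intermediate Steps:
z(J) = 5*J
v = 4 (v = -16 + 20 = 4)
I = -21 (I = 4 - 5*5 = 4 - 1*25 = 4 - 25 = -21)
K = 64 (K = 3 - 1*(-61) = 3 + 61 = 64)
I*(K - 143) = -21*(64 - 143) = -21*(-79) = 1659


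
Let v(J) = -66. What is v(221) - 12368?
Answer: -12434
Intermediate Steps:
v(221) - 12368 = -66 - 12368 = -12434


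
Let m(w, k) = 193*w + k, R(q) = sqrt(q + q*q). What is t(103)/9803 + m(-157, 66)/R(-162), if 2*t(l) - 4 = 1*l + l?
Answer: 105/9803 - 30235*sqrt(322)/2898 ≈ -187.20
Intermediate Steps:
R(q) = sqrt(q + q**2)
m(w, k) = k + 193*w
t(l) = 2 + l (t(l) = 2 + (1*l + l)/2 = 2 + (l + l)/2 = 2 + (2*l)/2 = 2 + l)
t(103)/9803 + m(-157, 66)/R(-162) = (2 + 103)/9803 + (66 + 193*(-157))/(sqrt(-162*(1 - 162))) = 105*(1/9803) + (66 - 30301)/(sqrt(-162*(-161))) = 105/9803 - 30235*sqrt(322)/2898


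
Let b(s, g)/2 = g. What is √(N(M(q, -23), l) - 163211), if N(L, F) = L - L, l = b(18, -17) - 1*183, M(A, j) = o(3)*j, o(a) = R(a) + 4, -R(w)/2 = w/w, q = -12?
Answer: I*√163211 ≈ 403.99*I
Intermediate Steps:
R(w) = -2 (R(w) = -2*w/w = -2*1 = -2)
b(s, g) = 2*g
o(a) = 2 (o(a) = -2 + 4 = 2)
M(A, j) = 2*j
l = -217 (l = 2*(-17) - 1*183 = -34 - 183 = -217)
N(L, F) = 0
√(N(M(q, -23), l) - 163211) = √(0 - 163211) = √(-163211) = I*√163211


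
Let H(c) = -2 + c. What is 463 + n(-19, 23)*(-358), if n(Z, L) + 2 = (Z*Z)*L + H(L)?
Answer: -2978813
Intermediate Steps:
n(Z, L) = -4 + L + L*Z² (n(Z, L) = -2 + ((Z*Z)*L + (-2 + L)) = -2 + (Z²*L + (-2 + L)) = -2 + (L*Z² + (-2 + L)) = -2 + (-2 + L + L*Z²) = -4 + L + L*Z²)
463 + n(-19, 23)*(-358) = 463 + (-4 + 23 + 23*(-19)²)*(-358) = 463 + (-4 + 23 + 23*361)*(-358) = 463 + (-4 + 23 + 8303)*(-358) = 463 + 8322*(-358) = 463 - 2979276 = -2978813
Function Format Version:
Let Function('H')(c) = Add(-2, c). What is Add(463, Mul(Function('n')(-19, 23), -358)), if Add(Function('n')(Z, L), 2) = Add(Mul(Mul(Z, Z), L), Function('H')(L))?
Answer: -2978813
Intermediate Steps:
Function('n')(Z, L) = Add(-4, L, Mul(L, Pow(Z, 2))) (Function('n')(Z, L) = Add(-2, Add(Mul(Mul(Z, Z), L), Add(-2, L))) = Add(-2, Add(Mul(Pow(Z, 2), L), Add(-2, L))) = Add(-2, Add(Mul(L, Pow(Z, 2)), Add(-2, L))) = Add(-2, Add(-2, L, Mul(L, Pow(Z, 2)))) = Add(-4, L, Mul(L, Pow(Z, 2))))
Add(463, Mul(Function('n')(-19, 23), -358)) = Add(463, Mul(Add(-4, 23, Mul(23, Pow(-19, 2))), -358)) = Add(463, Mul(Add(-4, 23, Mul(23, 361)), -358)) = Add(463, Mul(Add(-4, 23, 8303), -358)) = Add(463, Mul(8322, -358)) = Add(463, -2979276) = -2978813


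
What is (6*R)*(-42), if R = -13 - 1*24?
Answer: 9324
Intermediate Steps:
R = -37 (R = -13 - 24 = -37)
(6*R)*(-42) = (6*(-37))*(-42) = -222*(-42) = 9324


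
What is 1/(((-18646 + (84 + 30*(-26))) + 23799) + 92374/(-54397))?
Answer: 54397/242355055 ≈ 0.00022445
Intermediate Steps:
1/(((-18646 + (84 + 30*(-26))) + 23799) + 92374/(-54397)) = 1/(((-18646 + (84 - 780)) + 23799) + 92374*(-1/54397)) = 1/(((-18646 - 696) + 23799) - 92374/54397) = 1/((-19342 + 23799) - 92374/54397) = 1/(4457 - 92374/54397) = 1/(242355055/54397) = 54397/242355055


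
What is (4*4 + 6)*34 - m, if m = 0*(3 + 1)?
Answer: 748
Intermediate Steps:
m = 0 (m = 0*4 = 0)
(4*4 + 6)*34 - m = (4*4 + 6)*34 - 1*0 = (16 + 6)*34 + 0 = 22*34 + 0 = 748 + 0 = 748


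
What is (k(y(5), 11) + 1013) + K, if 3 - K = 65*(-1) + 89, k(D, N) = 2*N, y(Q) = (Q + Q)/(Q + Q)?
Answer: 1014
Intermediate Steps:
y(Q) = 1 (y(Q) = (2*Q)/((2*Q)) = (2*Q)*(1/(2*Q)) = 1)
K = -21 (K = 3 - (65*(-1) + 89) = 3 - (-65 + 89) = 3 - 1*24 = 3 - 24 = -21)
(k(y(5), 11) + 1013) + K = (2*11 + 1013) - 21 = (22 + 1013) - 21 = 1035 - 21 = 1014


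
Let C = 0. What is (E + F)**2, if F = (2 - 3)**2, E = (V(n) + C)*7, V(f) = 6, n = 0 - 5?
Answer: 1849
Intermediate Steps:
n = -5
E = 42 (E = (6 + 0)*7 = 6*7 = 42)
F = 1 (F = (-1)**2 = 1)
(E + F)**2 = (42 + 1)**2 = 43**2 = 1849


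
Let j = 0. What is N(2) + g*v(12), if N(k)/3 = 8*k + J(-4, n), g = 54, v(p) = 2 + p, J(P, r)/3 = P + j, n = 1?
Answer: 768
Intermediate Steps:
J(P, r) = 3*P (J(P, r) = 3*(P + 0) = 3*P)
N(k) = -36 + 24*k (N(k) = 3*(8*k + 3*(-4)) = 3*(8*k - 12) = 3*(-12 + 8*k) = -36 + 24*k)
N(2) + g*v(12) = (-36 + 24*2) + 54*(2 + 12) = (-36 + 48) + 54*14 = 12 + 756 = 768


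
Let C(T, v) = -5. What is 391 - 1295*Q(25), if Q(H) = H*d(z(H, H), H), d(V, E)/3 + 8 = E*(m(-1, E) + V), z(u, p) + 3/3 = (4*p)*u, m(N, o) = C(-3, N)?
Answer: -6054966359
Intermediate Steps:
m(N, o) = -5
z(u, p) = -1 + 4*p*u (z(u, p) = -1 + (4*p)*u = -1 + 4*p*u)
d(V, E) = -24 + 3*E*(-5 + V) (d(V, E) = -24 + 3*(E*(-5 + V)) = -24 + 3*E*(-5 + V))
Q(H) = H*(-24 - 15*H + 3*H*(-1 + 4*H²)) (Q(H) = H*(-24 - 15*H + 3*H*(-1 + 4*H*H)) = H*(-24 - 15*H + 3*H*(-1 + 4*H²)))
391 - 1295*Q(25) = 391 - 7770*25*(-4 - 3*25 + 2*25³) = 391 - 7770*25*(-4 - 75 + 2*15625) = 391 - 7770*25*(-4 - 75 + 31250) = 391 - 7770*25*31171 = 391 - 1295*4675650 = 391 - 6054966750 = -6054966359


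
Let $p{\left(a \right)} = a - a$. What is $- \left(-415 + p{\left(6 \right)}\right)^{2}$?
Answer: $-172225$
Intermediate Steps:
$p{\left(a \right)} = 0$
$- \left(-415 + p{\left(6 \right)}\right)^{2} = - \left(-415 + 0\right)^{2} = - \left(-415\right)^{2} = \left(-1\right) 172225 = -172225$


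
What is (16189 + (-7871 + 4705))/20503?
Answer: 13023/20503 ≈ 0.63518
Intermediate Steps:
(16189 + (-7871 + 4705))/20503 = (16189 - 3166)*(1/20503) = 13023*(1/20503) = 13023/20503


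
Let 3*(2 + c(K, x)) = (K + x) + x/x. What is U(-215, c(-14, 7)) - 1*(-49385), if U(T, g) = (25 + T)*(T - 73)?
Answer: 104105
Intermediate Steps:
c(K, x) = -5/3 + K/3 + x/3 (c(K, x) = -2 + ((K + x) + x/x)/3 = -2 + ((K + x) + 1)/3 = -2 + (1 + K + x)/3 = -2 + (⅓ + K/3 + x/3) = -5/3 + K/3 + x/3)
U(T, g) = (-73 + T)*(25 + T) (U(T, g) = (25 + T)*(-73 + T) = (-73 + T)*(25 + T))
U(-215, c(-14, 7)) - 1*(-49385) = (-1825 + (-215)² - 48*(-215)) - 1*(-49385) = (-1825 + 46225 + 10320) + 49385 = 54720 + 49385 = 104105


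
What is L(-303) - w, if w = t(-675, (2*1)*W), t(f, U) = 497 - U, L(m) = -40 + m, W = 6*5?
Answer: -780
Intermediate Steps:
W = 30
w = 437 (w = 497 - 2*1*30 = 497 - 2*30 = 497 - 1*60 = 497 - 60 = 437)
L(-303) - w = (-40 - 303) - 1*437 = -343 - 437 = -780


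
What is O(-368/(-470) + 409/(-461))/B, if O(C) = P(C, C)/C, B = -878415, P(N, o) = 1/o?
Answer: -2347294445/22397242578123 ≈ -0.00010480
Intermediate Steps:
O(C) = C⁻² (O(C) = 1/(C*C) = C⁻²)
O(-368/(-470) + 409/(-461))/B = 1/((-368/(-470) + 409/(-461))²*(-878415)) = -1/878415/(-368*(-1/470) + 409*(-1/461))² = -1/878415/(184/235 - 409/461)² = -1/878415/(-11291/108335)² = (11736472225/127486681)*(-1/878415) = -2347294445/22397242578123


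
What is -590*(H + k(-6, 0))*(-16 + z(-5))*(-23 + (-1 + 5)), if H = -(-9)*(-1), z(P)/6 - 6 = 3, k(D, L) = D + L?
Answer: -6389700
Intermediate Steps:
z(P) = 54 (z(P) = 36 + 6*3 = 36 + 18 = 54)
H = -9 (H = -9*1 = -9)
-590*(H + k(-6, 0))*(-16 + z(-5))*(-23 + (-1 + 5)) = -590*(-9 + (-6 + 0))*(-16 + 54)*(-23 + (-1 + 5)) = -590*(-9 - 6)*38*(-23 + 4) = -(-8850)*38*(-19) = -(-8850)*(-722) = -590*10830 = -6389700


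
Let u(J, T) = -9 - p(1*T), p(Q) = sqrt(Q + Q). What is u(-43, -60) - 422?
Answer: -431 - 2*I*sqrt(30) ≈ -431.0 - 10.954*I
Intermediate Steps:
p(Q) = sqrt(2)*sqrt(Q) (p(Q) = sqrt(2*Q) = sqrt(2)*sqrt(Q))
u(J, T) = -9 - sqrt(2)*sqrt(T) (u(J, T) = -9 - sqrt(2)*sqrt(1*T) = -9 - sqrt(2)*sqrt(T))
u(-43, -60) - 422 = (-9 - sqrt(2)*sqrt(-60)) - 422 = (-9 - sqrt(2)*2*I*sqrt(15)) - 422 = (-9 - 2*I*sqrt(30)) - 422 = -431 - 2*I*sqrt(30)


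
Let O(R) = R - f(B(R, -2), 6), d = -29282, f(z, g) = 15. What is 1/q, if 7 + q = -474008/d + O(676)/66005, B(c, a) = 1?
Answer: 966379205/8888472286 ≈ 0.10872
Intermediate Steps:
O(R) = -15 + R (O(R) = R - 1*15 = R - 15 = -15 + R)
q = 8888472286/966379205 (q = -7 + (-474008/(-29282) + (-15 + 676)/66005) = -7 + (-474008*(-1/29282) + 661*(1/66005)) = -7 + (237004/14641 + 661/66005) = -7 + 15653126721/966379205 = 8888472286/966379205 ≈ 9.1977)
1/q = 1/(8888472286/966379205) = 966379205/8888472286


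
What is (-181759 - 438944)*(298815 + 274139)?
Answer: -355634266662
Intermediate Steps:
(-181759 - 438944)*(298815 + 274139) = -620703*572954 = -355634266662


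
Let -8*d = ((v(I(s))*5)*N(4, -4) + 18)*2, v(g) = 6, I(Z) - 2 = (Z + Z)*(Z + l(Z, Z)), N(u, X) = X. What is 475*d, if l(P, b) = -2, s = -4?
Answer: 24225/2 ≈ 12113.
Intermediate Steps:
I(Z) = 2 + 2*Z*(-2 + Z) (I(Z) = 2 + (Z + Z)*(Z - 2) = 2 + (2*Z)*(-2 + Z) = 2 + 2*Z*(-2 + Z))
d = 51/2 (d = -((6*5)*(-4) + 18)*2/8 = -(30*(-4) + 18)*2/8 = -(-120 + 18)*2/8 = -(-51)*2/4 = -⅛*(-204) = 51/2 ≈ 25.500)
475*d = 475*(51/2) = 24225/2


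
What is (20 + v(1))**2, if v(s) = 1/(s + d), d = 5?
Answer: 14641/36 ≈ 406.69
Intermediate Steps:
v(s) = 1/(5 + s) (v(s) = 1/(s + 5) = 1/(5 + s))
(20 + v(1))**2 = (20 + 1/(5 + 1))**2 = (20 + 1/6)**2 = (121/6)**2 = 14641/36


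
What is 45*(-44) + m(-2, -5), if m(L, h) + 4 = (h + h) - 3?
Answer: -1997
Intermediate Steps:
m(L, h) = -7 + 2*h (m(L, h) = -4 + ((h + h) - 3) = -4 + (2*h - 3) = -4 + (-3 + 2*h) = -7 + 2*h)
45*(-44) + m(-2, -5) = 45*(-44) + (-7 + 2*(-5)) = -1980 + (-7 - 10) = -1980 - 17 = -1997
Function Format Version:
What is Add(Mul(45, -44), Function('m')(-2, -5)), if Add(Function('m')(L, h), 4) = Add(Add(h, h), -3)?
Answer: -1997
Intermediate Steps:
Function('m')(L, h) = Add(-7, Mul(2, h)) (Function('m')(L, h) = Add(-4, Add(Add(h, h), -3)) = Add(-4, Add(Mul(2, h), -3)) = Add(-4, Add(-3, Mul(2, h))) = Add(-7, Mul(2, h)))
Add(Mul(45, -44), Function('m')(-2, -5)) = Add(Mul(45, -44), Add(-7, Mul(2, -5))) = Add(-1980, Add(-7, -10)) = Add(-1980, -17) = -1997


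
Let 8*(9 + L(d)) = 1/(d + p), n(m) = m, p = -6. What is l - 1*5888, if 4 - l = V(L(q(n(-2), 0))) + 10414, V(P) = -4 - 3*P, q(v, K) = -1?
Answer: -913979/56 ≈ -16321.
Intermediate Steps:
L(d) = -9 + 1/(8*(-6 + d)) (L(d) = -9 + 1/(8*(d - 6)) = -9 + 1/(8*(-6 + d)))
l = -584251/56 (l = 4 - ((-4 - 3*(433 - 72*(-1))/(8*(-6 - 1))) + 10414) = 4 - ((-4 - 3*(433 + 72)/(8*(-7))) + 10414) = 4 - ((-4 - 3*(-1)*505/(8*7)) + 10414) = 4 - ((-4 - 3*(-505/56)) + 10414) = 4 - ((-4 + 1515/56) + 10414) = 4 - (1291/56 + 10414) = 4 - 1*584475/56 = 4 - 584475/56 = -584251/56 ≈ -10433.)
l - 1*5888 = -584251/56 - 1*5888 = -584251/56 - 5888 = -913979/56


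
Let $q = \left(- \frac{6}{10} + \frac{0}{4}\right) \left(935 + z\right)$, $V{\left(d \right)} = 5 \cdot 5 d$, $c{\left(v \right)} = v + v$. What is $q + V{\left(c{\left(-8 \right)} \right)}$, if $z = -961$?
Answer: $- \frac{1922}{5} \approx -384.4$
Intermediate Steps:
$c{\left(v \right)} = 2 v$
$V{\left(d \right)} = 25 d$
$q = \frac{78}{5}$ ($q = \left(- \frac{6}{10} + \frac{0}{4}\right) \left(935 - 961\right) = \left(\left(-6\right) \frac{1}{10} + 0 \cdot \frac{1}{4}\right) \left(-26\right) = \left(- \frac{3}{5} + 0\right) \left(-26\right) = \left(- \frac{3}{5}\right) \left(-26\right) = \frac{78}{5} \approx 15.6$)
$q + V{\left(c{\left(-8 \right)} \right)} = \frac{78}{5} + 25 \cdot 2 \left(-8\right) = \frac{78}{5} + 25 \left(-16\right) = \frac{78}{5} - 400 = - \frac{1922}{5}$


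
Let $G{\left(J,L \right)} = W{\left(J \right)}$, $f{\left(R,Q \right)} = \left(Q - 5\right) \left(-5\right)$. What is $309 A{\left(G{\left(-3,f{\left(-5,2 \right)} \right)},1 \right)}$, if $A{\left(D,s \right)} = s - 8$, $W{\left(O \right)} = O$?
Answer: $-2163$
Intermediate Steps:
$f{\left(R,Q \right)} = 25 - 5 Q$ ($f{\left(R,Q \right)} = \left(-5 + Q\right) \left(-5\right) = 25 - 5 Q$)
$G{\left(J,L \right)} = J$
$A{\left(D,s \right)} = -8 + s$ ($A{\left(D,s \right)} = s - 8 = -8 + s$)
$309 A{\left(G{\left(-3,f{\left(-5,2 \right)} \right)},1 \right)} = 309 \left(-8 + 1\right) = 309 \left(-7\right) = -2163$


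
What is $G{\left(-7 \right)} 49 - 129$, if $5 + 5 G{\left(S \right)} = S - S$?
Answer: $-178$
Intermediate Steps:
$G{\left(S \right)} = -1$ ($G{\left(S \right)} = -1 + \frac{S - S}{5} = -1 + \frac{1}{5} \cdot 0 = -1 + 0 = -1$)
$G{\left(-7 \right)} 49 - 129 = \left(-1\right) 49 - 129 = -49 - 129 = -178$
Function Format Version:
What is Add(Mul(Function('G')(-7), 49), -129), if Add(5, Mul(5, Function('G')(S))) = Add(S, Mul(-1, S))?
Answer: -178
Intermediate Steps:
Function('G')(S) = -1 (Function('G')(S) = Add(-1, Mul(Rational(1, 5), Add(S, Mul(-1, S)))) = Add(-1, Mul(Rational(1, 5), 0)) = Add(-1, 0) = -1)
Add(Mul(Function('G')(-7), 49), -129) = Add(Mul(-1, 49), -129) = Add(-49, -129) = -178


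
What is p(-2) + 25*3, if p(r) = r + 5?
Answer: 78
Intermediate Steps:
p(r) = 5 + r
p(-2) + 25*3 = (5 - 2) + 25*3 = 3 + 75 = 78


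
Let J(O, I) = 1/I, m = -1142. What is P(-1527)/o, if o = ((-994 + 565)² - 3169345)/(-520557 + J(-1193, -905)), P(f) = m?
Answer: -134500216553/675425030 ≈ -199.13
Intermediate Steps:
P(f) = -1142
o = 1350850060/235552043 (o = ((-994 + 565)² - 3169345)/(-520557 + 1/(-905)) = ((-429)² - 3169345)/(-520557 - 1/905) = (184041 - 3169345)/(-471104086/905) = -2985304*(-905/471104086) = 1350850060/235552043 ≈ 5.7348)
P(-1527)/o = -1142/1350850060/235552043 = -1142*235552043/1350850060 = -134500216553/675425030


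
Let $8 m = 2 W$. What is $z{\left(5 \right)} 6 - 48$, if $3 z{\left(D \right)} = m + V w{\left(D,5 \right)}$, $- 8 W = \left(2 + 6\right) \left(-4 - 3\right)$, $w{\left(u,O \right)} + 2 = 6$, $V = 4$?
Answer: $- \frac{25}{2} \approx -12.5$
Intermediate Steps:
$w{\left(u,O \right)} = 4$ ($w{\left(u,O \right)} = -2 + 6 = 4$)
$W = 7$ ($W = - \frac{\left(2 + 6\right) \left(-4 - 3\right)}{8} = - \frac{8 \left(-7\right)}{8} = \left(- \frac{1}{8}\right) \left(-56\right) = 7$)
$m = \frac{7}{4}$ ($m = \frac{2 \cdot 7}{8} = \frac{1}{8} \cdot 14 = \frac{7}{4} \approx 1.75$)
$z{\left(D \right)} = \frac{71}{12}$ ($z{\left(D \right)} = \frac{\frac{7}{4} + 4 \cdot 4}{3} = \frac{\frac{7}{4} + 16}{3} = \frac{1}{3} \cdot \frac{71}{4} = \frac{71}{12}$)
$z{\left(5 \right)} 6 - 48 = \frac{71}{12} \cdot 6 - 48 = \frac{71}{2} - 48 = - \frac{25}{2}$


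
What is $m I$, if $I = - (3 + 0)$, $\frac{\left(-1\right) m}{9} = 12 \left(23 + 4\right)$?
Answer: $8748$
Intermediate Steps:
$m = -2916$ ($m = - 9 \cdot 12 \left(23 + 4\right) = - 9 \cdot 12 \cdot 27 = \left(-9\right) 324 = -2916$)
$I = -3$ ($I = \left(-1\right) 3 = -3$)
$m I = \left(-2916\right) \left(-3\right) = 8748$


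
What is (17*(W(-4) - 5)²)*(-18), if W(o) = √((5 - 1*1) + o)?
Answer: -7650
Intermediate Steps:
W(o) = √(4 + o) (W(o) = √((5 - 1) + o) = √(4 + o))
(17*(W(-4) - 5)²)*(-18) = (17*(√(4 - 4) - 5)²)*(-18) = (17*(√0 - 5)²)*(-18) = (17*(0 - 5)²)*(-18) = (17*(-5)²)*(-18) = (17*25)*(-18) = 425*(-18) = -7650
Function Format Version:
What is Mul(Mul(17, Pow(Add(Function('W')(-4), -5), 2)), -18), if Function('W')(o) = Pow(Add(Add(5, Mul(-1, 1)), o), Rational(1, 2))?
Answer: -7650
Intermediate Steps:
Function('W')(o) = Pow(Add(4, o), Rational(1, 2)) (Function('W')(o) = Pow(Add(Add(5, -1), o), Rational(1, 2)) = Pow(Add(4, o), Rational(1, 2)))
Mul(Mul(17, Pow(Add(Function('W')(-4), -5), 2)), -18) = Mul(Mul(17, Pow(Add(Pow(Add(4, -4), Rational(1, 2)), -5), 2)), -18) = Mul(Mul(17, Pow(Add(Pow(0, Rational(1, 2)), -5), 2)), -18) = Mul(Mul(17, Pow(Add(0, -5), 2)), -18) = Mul(Mul(17, Pow(-5, 2)), -18) = Mul(Mul(17, 25), -18) = Mul(425, -18) = -7650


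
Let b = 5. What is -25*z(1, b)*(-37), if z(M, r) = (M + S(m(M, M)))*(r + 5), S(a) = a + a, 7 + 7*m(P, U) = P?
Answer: -46250/7 ≈ -6607.1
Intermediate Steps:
m(P, U) = -1 + P/7
S(a) = 2*a
z(M, r) = (-2 + 9*M/7)*(5 + r) (z(M, r) = (M + 2*(-1 + M/7))*(r + 5) = (M + (-2 + 2*M/7))*(5 + r) = (-2 + 9*M/7)*(5 + r))
-25*z(1, b)*(-37) = -25*(-10 - 2*5 + (45/7)*1 + (9/7)*1*5)*(-37) = -25*(-10 - 10 + 45/7 + 45/7)*(-37) = -25*(-50/7)*(-37) = (1250/7)*(-37) = -46250/7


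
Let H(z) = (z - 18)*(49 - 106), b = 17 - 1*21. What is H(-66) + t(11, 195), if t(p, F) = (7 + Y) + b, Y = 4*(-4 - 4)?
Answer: 4759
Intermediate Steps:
b = -4 (b = 17 - 21 = -4)
H(z) = 1026 - 57*z (H(z) = (-18 + z)*(-57) = 1026 - 57*z)
Y = -32 (Y = 4*(-8) = -32)
t(p, F) = -29 (t(p, F) = (7 - 32) - 4 = -25 - 4 = -29)
H(-66) + t(11, 195) = (1026 - 57*(-66)) - 29 = (1026 + 3762) - 29 = 4788 - 29 = 4759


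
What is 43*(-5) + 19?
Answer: -196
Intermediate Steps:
43*(-5) + 19 = -215 + 19 = -196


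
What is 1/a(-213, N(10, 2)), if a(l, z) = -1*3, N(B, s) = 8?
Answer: -1/3 ≈ -0.33333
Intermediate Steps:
a(l, z) = -3
1/a(-213, N(10, 2)) = 1/(-3) = -1/3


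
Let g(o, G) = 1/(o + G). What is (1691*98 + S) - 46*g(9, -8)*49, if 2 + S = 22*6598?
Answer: 308618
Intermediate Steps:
g(o, G) = 1/(G + o)
S = 145154 (S = -2 + 22*6598 = -2 + 145156 = 145154)
(1691*98 + S) - 46*g(9, -8)*49 = (1691*98 + 145154) - 46/(-8 + 9)*49 = (165718 + 145154) - 46/1*49 = 310872 - 46*1*49 = 310872 - 46*49 = 310872 - 2254 = 308618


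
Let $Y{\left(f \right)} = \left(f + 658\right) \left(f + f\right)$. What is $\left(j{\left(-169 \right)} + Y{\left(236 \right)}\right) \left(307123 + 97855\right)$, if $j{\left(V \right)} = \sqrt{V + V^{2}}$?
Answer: $170887756704 + 10529428 \sqrt{42} \approx 1.7096 \cdot 10^{11}$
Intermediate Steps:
$Y{\left(f \right)} = 2 f \left(658 + f\right)$ ($Y{\left(f \right)} = \left(658 + f\right) 2 f = 2 f \left(658 + f\right)$)
$\left(j{\left(-169 \right)} + Y{\left(236 \right)}\right) \left(307123 + 97855\right) = \left(\sqrt{- 169 \left(1 - 169\right)} + 2 \cdot 236 \left(658 + 236\right)\right) \left(307123 + 97855\right) = \left(\sqrt{\left(-169\right) \left(-168\right)} + 2 \cdot 236 \cdot 894\right) 404978 = \left(\sqrt{28392} + 421968\right) 404978 = \left(26 \sqrt{42} + 421968\right) 404978 = \left(421968 + 26 \sqrt{42}\right) 404978 = 170887756704 + 10529428 \sqrt{42}$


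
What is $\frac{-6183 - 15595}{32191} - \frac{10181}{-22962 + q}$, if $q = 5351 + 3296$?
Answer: $\frac{15984501}{460814165} \approx 0.034688$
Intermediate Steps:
$q = 8647$
$\frac{-6183 - 15595}{32191} - \frac{10181}{-22962 + q} = \frac{-6183 - 15595}{32191} - \frac{10181}{-22962 + 8647} = \left(-6183 - 15595\right) \frac{1}{32191} - \frac{10181}{-14315} = \left(-21778\right) \frac{1}{32191} - - \frac{10181}{14315} = - \frac{21778}{32191} + \frac{10181}{14315} = \frac{15984501}{460814165}$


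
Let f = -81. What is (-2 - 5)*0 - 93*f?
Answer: 7533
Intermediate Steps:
(-2 - 5)*0 - 93*f = (-2 - 5)*0 - 93*(-81) = -7*0 + 7533 = 0 + 7533 = 7533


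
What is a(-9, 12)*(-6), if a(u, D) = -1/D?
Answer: ½ ≈ 0.50000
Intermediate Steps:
a(-9, 12)*(-6) = -1/12*(-6) = ½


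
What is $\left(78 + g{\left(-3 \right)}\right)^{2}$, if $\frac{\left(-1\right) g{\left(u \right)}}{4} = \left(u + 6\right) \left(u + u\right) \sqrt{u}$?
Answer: $-9468 + 11232 i \sqrt{3} \approx -9468.0 + 19454.0 i$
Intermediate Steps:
$g{\left(u \right)} = - 8 u^{\frac{3}{2}} \left(6 + u\right)$ ($g{\left(u \right)} = - 4 \left(u + 6\right) \left(u + u\right) \sqrt{u} = - 4 \left(6 + u\right) 2 u \sqrt{u} = - 4 \cdot 2 u \left(6 + u\right) \sqrt{u} = - 4 \cdot 2 u^{\frac{3}{2}} \left(6 + u\right) = - 8 u^{\frac{3}{2}} \left(6 + u\right)$)
$\left(78 + g{\left(-3 \right)}\right)^{2} = \left(78 + 8 \left(-3\right)^{\frac{3}{2}} \left(-6 - -3\right)\right)^{2} = \left(78 + 8 \left(- 3 i \sqrt{3}\right) \left(-6 + 3\right)\right)^{2} = \left(78 + 8 \left(- 3 i \sqrt{3}\right) \left(-3\right)\right)^{2} = \left(78 + 72 i \sqrt{3}\right)^{2}$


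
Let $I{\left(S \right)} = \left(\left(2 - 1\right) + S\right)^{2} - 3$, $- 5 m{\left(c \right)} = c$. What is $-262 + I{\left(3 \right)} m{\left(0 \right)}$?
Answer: $-262$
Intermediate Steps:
$m{\left(c \right)} = - \frac{c}{5}$
$I{\left(S \right)} = -3 + \left(1 + S\right)^{2}$ ($I{\left(S \right)} = \left(\left(2 - 1\right) + S\right)^{2} - 3 = \left(1 + S\right)^{2} - 3 = -3 + \left(1 + S\right)^{2}$)
$-262 + I{\left(3 \right)} m{\left(0 \right)} = -262 + \left(-3 + \left(1 + 3\right)^{2}\right) \left(\left(- \frac{1}{5}\right) 0\right) = -262 + \left(-3 + 4^{2}\right) 0 = -262 + \left(-3 + 16\right) 0 = -262 + 13 \cdot 0 = -262 + 0 = -262$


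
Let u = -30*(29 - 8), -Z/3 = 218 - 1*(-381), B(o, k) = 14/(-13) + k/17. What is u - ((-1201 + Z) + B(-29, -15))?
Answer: 523761/221 ≈ 2370.0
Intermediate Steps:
B(o, k) = -14/13 + k/17 (B(o, k) = 14*(-1/13) + k*(1/17) = -14/13 + k/17)
Z = -1797 (Z = -3*(218 - 1*(-381)) = -3*(218 + 381) = -3*599 = -1797)
u = -630 (u = -30*21 = -630)
u - ((-1201 + Z) + B(-29, -15)) = -630 - ((-1201 - 1797) + (-14/13 + (1/17)*(-15))) = -630 - (-2998 + (-14/13 - 15/17)) = -630 - (-2998 - 433/221) = -630 - 1*(-662991/221) = -630 + 662991/221 = 523761/221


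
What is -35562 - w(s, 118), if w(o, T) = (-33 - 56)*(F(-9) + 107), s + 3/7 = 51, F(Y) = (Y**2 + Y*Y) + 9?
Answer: -10820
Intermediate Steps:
F(Y) = 9 + 2*Y**2 (F(Y) = (Y**2 + Y**2) + 9 = 2*Y**2 + 9 = 9 + 2*Y**2)
s = 354/7 (s = -3/7 + 51 = 354/7 ≈ 50.571)
w(o, T) = -24742 (w(o, T) = (-33 - 56)*((9 + 2*(-9)**2) + 107) = -89*((9 + 2*81) + 107) = -89*((9 + 162) + 107) = -89*(171 + 107) = -89*278 = -24742)
-35562 - w(s, 118) = -35562 - 1*(-24742) = -35562 + 24742 = -10820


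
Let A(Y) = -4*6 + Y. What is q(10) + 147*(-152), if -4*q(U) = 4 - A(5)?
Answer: -89399/4 ≈ -22350.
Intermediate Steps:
A(Y) = -24 + Y
q(U) = -23/4 (q(U) = -(4 - (-24 + 5))/4 = -(4 - 1*(-19))/4 = -(4 + 19)/4 = -1/4*23 = -23/4)
q(10) + 147*(-152) = -23/4 + 147*(-152) = -23/4 - 22344 = -89399/4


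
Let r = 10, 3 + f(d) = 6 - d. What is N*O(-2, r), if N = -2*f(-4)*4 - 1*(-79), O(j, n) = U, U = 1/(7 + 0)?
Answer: 23/7 ≈ 3.2857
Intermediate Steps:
f(d) = 3 - d (f(d) = -3 + (6 - d) = 3 - d)
U = ⅐ (U = 1/7 = ⅐ ≈ 0.14286)
O(j, n) = ⅐
N = 23 (N = -2*(3 - 1*(-4))*4 - 1*(-79) = -2*(3 + 4)*4 + 79 = -2*7*4 + 79 = -14*4 + 79 = -56 + 79 = 23)
N*O(-2, r) = 23*(⅐) = 23/7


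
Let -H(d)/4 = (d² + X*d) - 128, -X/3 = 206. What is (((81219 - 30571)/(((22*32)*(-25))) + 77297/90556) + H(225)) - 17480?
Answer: 16771105831441/49805800 ≈ 3.3673e+5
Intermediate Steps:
X = -618 (X = -3*206 = -618)
H(d) = 512 - 4*d² + 2472*d (H(d) = -4*((d² - 618*d) - 128) = -4*(-128 + d² - 618*d) = 512 - 4*d² + 2472*d)
(((81219 - 30571)/(((22*32)*(-25))) + 77297/90556) + H(225)) - 17480 = (((81219 - 30571)/(((22*32)*(-25))) + 77297/90556) + (512 - 4*225² + 2472*225)) - 17480 = ((50648/((704*(-25))) + 77297*(1/90556)) + (512 - 4*50625 + 556200)) - 17480 = ((50648/(-17600) + 77297/90556) + (512 - 202500 + 556200)) - 17480 = ((50648*(-1/17600) + 77297/90556) + 354212) - 17480 = ((-6331/2200 + 77297/90556) + 354212) - 17480 = (-100814159/49805800 + 354212) - 17480 = 17641711215441/49805800 - 17480 = 16771105831441/49805800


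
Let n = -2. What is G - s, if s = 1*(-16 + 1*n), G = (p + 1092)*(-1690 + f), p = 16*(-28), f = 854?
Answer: -538366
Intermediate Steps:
p = -448
G = -538384 (G = (-448 + 1092)*(-1690 + 854) = 644*(-836) = -538384)
s = -18 (s = 1*(-16 + 1*(-2)) = 1*(-16 - 2) = 1*(-18) = -18)
G - s = -538384 - 1*(-18) = -538384 + 18 = -538366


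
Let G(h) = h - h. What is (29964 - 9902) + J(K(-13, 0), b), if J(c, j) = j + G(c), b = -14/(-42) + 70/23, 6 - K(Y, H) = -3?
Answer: 1384511/69 ≈ 20065.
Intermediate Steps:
G(h) = 0
K(Y, H) = 9 (K(Y, H) = 6 - 1*(-3) = 6 + 3 = 9)
b = 233/69 (b = -14*(-1/42) + 70*(1/23) = ⅓ + 70/23 = 233/69 ≈ 3.3768)
J(c, j) = j (J(c, j) = j + 0 = j)
(29964 - 9902) + J(K(-13, 0), b) = (29964 - 9902) + 233/69 = 20062 + 233/69 = 1384511/69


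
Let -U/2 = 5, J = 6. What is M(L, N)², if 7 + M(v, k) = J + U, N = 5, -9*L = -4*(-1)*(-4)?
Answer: 121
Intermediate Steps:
L = 16/9 (L = -(-4*(-1))*(-4)/9 = -4*(-4)/9 = -⅑*(-16) = 16/9 ≈ 1.7778)
U = -10 (U = -2*5 = -10)
M(v, k) = -11 (M(v, k) = -7 + (6 - 10) = -7 - 4 = -11)
M(L, N)² = (-11)² = 121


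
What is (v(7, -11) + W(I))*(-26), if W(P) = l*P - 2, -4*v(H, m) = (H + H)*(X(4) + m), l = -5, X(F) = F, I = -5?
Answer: -1235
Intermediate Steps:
v(H, m) = -H*(4 + m)/2 (v(H, m) = -(H + H)*(4 + m)/4 = -2*H*(4 + m)/4 = -H*(4 + m)/2)
W(P) = -2 - 5*P (W(P) = -5*P - 2 = -2 - 5*P)
(v(7, -11) + W(I))*(-26) = (-1/2*7*(4 - 11) + (-2 - 5*(-5)))*(-26) = (-1/2*7*(-7) + (-2 + 25))*(-26) = (49/2 + 23)*(-26) = (95/2)*(-26) = -1235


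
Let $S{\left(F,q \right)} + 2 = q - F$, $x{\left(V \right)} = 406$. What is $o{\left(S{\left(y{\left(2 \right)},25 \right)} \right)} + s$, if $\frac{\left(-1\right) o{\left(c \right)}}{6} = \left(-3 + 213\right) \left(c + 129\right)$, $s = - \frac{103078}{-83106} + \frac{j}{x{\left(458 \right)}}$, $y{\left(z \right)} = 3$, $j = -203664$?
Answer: $- \frac{1587856487339}{8435259} \approx -1.8824 \cdot 10^{5}$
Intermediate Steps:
$s = - \frac{4220962679}{8435259}$ ($s = - \frac{103078}{-83106} - \frac{203664}{406} = \left(-103078\right) \left(- \frac{1}{83106}\right) - \frac{101832}{203} = \frac{51539}{41553} - \frac{101832}{203} = - \frac{4220962679}{8435259} \approx -500.4$)
$S{\left(F,q \right)} = -2 + q - F$ ($S{\left(F,q \right)} = -2 - \left(F - q\right) = -2 + q - F$)
$o{\left(c \right)} = -162540 - 1260 c$ ($o{\left(c \right)} = - 6 \left(-3 + 213\right) \left(c + 129\right) = - 6 \cdot 210 \left(129 + c\right) = - 6 \left(27090 + 210 c\right) = -162540 - 1260 c$)
$o{\left(S{\left(y{\left(2 \right)},25 \right)} \right)} + s = \left(-162540 - 1260 \left(-2 + 25 - 3\right)\right) - \frac{4220962679}{8435259} = \left(-162540 - 25200\right) - \frac{4220962679}{8435259} = -187740 - \frac{4220962679}{8435259} = - \frac{1587856487339}{8435259}$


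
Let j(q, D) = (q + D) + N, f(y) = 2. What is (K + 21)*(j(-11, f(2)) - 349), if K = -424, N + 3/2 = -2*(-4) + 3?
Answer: 280891/2 ≈ 1.4045e+5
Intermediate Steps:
N = 19/2 (N = -3/2 + (-2*(-4) + 3) = -3/2 + (8 + 3) = -3/2 + 11 = 19/2 ≈ 9.5000)
j(q, D) = 19/2 + D + q (j(q, D) = (q + D) + 19/2 = (D + q) + 19/2 = 19/2 + D + q)
(K + 21)*(j(-11, f(2)) - 349) = (-424 + 21)*((19/2 + 2 - 11) - 349) = -403*(½ - 349) = -403*(-697/2) = 280891/2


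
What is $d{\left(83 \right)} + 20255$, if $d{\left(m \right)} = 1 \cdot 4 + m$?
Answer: $20342$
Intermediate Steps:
$d{\left(m \right)} = 4 + m$
$d{\left(83 \right)} + 20255 = \left(4 + 83\right) + 20255 = 87 + 20255 = 20342$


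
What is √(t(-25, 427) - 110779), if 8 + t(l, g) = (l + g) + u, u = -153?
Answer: 3*I*√12282 ≈ 332.47*I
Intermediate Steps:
t(l, g) = -161 + g + l (t(l, g) = -8 + ((l + g) - 153) = -8 + ((g + l) - 153) = -8 + (-153 + g + l) = -161 + g + l)
√(t(-25, 427) - 110779) = √((-161 + 427 - 25) - 110779) = √(241 - 110779) = √(-110538) = 3*I*√12282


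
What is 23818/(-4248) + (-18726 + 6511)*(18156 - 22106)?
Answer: 102481395091/2124 ≈ 4.8249e+7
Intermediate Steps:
23818/(-4248) + (-18726 + 6511)*(18156 - 22106) = 23818*(-1/4248) - 12215*(-3950) = -11909/2124 + 48249250 = 102481395091/2124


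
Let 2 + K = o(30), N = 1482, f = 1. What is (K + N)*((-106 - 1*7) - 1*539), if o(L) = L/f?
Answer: -984520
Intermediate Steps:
o(L) = L (o(L) = L/1 = L*1 = L)
K = 28 (K = -2 + 30 = 28)
(K + N)*((-106 - 1*7) - 1*539) = (28 + 1482)*((-106 - 1*7) - 1*539) = 1510*((-106 - 7) - 539) = 1510*(-113 - 539) = 1510*(-652) = -984520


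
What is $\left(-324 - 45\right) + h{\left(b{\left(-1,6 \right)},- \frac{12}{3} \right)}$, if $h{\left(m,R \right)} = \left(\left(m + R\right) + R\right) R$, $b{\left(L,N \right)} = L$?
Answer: $-333$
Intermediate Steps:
$h{\left(m,R \right)} = R \left(m + 2 R\right)$ ($h{\left(m,R \right)} = \left(\left(R + m\right) + R\right) R = \left(m + 2 R\right) R = R \left(m + 2 R\right)$)
$\left(-324 - 45\right) + h{\left(b{\left(-1,6 \right)},- \frac{12}{3} \right)} = \left(-324 - 45\right) + - \frac{12}{3} \left(-1 + 2 \left(- \frac{12}{3}\right)\right) = -369 + \left(-12\right) \frac{1}{3} \left(-1 + 2 \left(\left(-12\right) \frac{1}{3}\right)\right) = -369 - 4 \left(-1 + 2 \left(-4\right)\right) = -369 - 4 \left(-1 - 8\right) = -369 - -36 = -369 + 36 = -333$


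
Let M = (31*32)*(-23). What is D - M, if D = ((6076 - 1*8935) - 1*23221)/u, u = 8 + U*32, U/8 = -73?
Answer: 10655724/467 ≈ 22817.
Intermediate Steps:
U = -584 (U = 8*(-73) = -584)
u = -18680 (u = 8 - 584*32 = 8 - 18688 = -18680)
M = -22816 (M = 992*(-23) = -22816)
D = 652/467 (D = ((6076 - 1*8935) - 1*23221)/(-18680) = ((6076 - 8935) - 23221)*(-1/18680) = (-2859 - 23221)*(-1/18680) = -26080*(-1/18680) = 652/467 ≈ 1.3961)
D - M = 652/467 - 1*(-22816) = 652/467 + 22816 = 10655724/467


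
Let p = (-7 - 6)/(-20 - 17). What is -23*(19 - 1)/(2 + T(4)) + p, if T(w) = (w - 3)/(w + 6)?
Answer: -50969/259 ≈ -196.79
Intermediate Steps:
T(w) = (-3 + w)/(6 + w)
p = 13/37 (p = -13/(-37) = -13*(-1/37) = 13/37 ≈ 0.35135)
-23*(19 - 1)/(2 + T(4)) + p = -23*(19 - 1)/(2 + (-3 + 4)/(6 + 4)) + 13/37 = -414/(2 + 1/10) + 13/37 = -414/(2 + (⅒)*1) + 13/37 = -414/(2 + ⅒) + 13/37 = -414/21/10 + 13/37 = -414*10/21 + 13/37 = -23*60/7 + 13/37 = -1380/7 + 13/37 = -50969/259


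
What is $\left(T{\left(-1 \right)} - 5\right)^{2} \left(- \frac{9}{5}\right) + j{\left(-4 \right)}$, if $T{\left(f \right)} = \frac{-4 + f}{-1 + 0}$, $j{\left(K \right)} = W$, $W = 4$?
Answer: $4$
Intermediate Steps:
$j{\left(K \right)} = 4$
$T{\left(f \right)} = 4 - f$ ($T{\left(f \right)} = \frac{-4 + f}{-1} = \left(-4 + f\right) \left(-1\right) = 4 - f$)
$\left(T{\left(-1 \right)} - 5\right)^{2} \left(- \frac{9}{5}\right) + j{\left(-4 \right)} = \left(\left(4 - -1\right) - 5\right)^{2} \left(- \frac{9}{5}\right) + 4 = \left(\left(4 + 1\right) - 5\right)^{2} \left(\left(-9\right) \frac{1}{5}\right) + 4 = \left(5 - 5\right)^{2} \left(- \frac{9}{5}\right) + 4 = 0^{2} \left(- \frac{9}{5}\right) + 4 = 0 \left(- \frac{9}{5}\right) + 4 = 0 + 4 = 4$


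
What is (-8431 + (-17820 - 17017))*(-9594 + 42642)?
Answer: -1429920864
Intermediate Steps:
(-8431 + (-17820 - 17017))*(-9594 + 42642) = (-8431 - 34837)*33048 = -43268*33048 = -1429920864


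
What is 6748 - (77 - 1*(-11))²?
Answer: -996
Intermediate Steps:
6748 - (77 - 1*(-11))² = 6748 - (77 + 11)² = 6748 - 1*88² = 6748 - 1*7744 = 6748 - 7744 = -996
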